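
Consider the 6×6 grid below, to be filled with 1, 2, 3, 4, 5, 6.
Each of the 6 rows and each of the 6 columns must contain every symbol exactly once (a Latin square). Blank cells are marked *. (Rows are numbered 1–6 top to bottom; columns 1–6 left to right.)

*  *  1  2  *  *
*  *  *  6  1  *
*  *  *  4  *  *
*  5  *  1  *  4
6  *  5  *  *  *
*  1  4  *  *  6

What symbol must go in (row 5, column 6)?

Row 5, column 4: row 5 has {5, 6} and column 4 has {1, 2, 4, 6}, leaving only 3.
Row 6, column 4: row 6 has {1, 4, 6} and column 4 has {1, 2, 3, 4, 6}, leaving only 5.
Row 5, column 6 is narrowed to {1, 2}.
If it were 2, then row 5, column 5 would be left with no valid symbol.
So row 5, column 6 must be 1.

1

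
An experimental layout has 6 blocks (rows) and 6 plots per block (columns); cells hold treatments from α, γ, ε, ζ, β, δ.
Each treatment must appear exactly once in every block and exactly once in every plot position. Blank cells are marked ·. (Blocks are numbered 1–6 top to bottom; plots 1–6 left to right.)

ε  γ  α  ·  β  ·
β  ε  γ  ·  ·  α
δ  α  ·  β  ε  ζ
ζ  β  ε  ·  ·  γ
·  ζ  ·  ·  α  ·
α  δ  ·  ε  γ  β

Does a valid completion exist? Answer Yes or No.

No

Block 3, plot 3: block 3 together with plot 3 already contain {α, γ, ε, ζ, β, δ} — every symbol — so nothing can go there. The grid has no valid completion.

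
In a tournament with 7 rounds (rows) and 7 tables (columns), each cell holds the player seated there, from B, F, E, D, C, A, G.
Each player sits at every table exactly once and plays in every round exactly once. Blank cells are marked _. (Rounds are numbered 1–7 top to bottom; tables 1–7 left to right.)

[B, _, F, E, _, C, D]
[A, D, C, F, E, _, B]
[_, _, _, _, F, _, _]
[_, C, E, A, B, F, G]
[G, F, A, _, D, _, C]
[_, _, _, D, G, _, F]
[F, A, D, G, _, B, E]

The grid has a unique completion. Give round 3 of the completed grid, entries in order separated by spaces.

Round 3, table 7: round 3 has {F} and table 7 has {B, F, E, D, C, G}, leaving only A.
Round 1, table 2: round 1 has {B, F, E, D, C} and table 2 has {F, D, C, A}, leaving only G.
Round 1, table 5: round 1 has {B, F, E, D, C, G} and table 5 has {B, F, E, D, G}, leaving only A.
Round 2, table 6: round 2 has {B, F, E, D, C, A} and table 6 has {B, F, C}, leaving only G.
Round 4, table 1: round 4 has {B, F, E, C, A, G} and table 1 has {B, F, A, G}, leaving only D.
Round 5, table 4: round 5 has {F, D, C, A, G} and table 4 has {F, E, D, A, G}, leaving only B.
Round 3, table 4: round 3 has {F, A} and table 4 has {B, F, E, D, A, G}, leaving only C.
Round 3, table 1: round 3 has {F, C, A} and table 1 has {B, F, D, A, G}, leaving only E.
Round 3, table 2: round 3 has {F, E, C, A} and table 2 has {F, D, C, A, G}, leaving only B.
Round 3, table 3: round 3 has {B, F, E, C, A} and table 3 has {F, E, D, C, A}, leaving only G.
Round 3, table 6: round 3 has {B, F, E, C, A, G} and table 6 has {B, F, C, G}, leaving only D.
So round 3 reads: E B G C F D A.

E B G C F D A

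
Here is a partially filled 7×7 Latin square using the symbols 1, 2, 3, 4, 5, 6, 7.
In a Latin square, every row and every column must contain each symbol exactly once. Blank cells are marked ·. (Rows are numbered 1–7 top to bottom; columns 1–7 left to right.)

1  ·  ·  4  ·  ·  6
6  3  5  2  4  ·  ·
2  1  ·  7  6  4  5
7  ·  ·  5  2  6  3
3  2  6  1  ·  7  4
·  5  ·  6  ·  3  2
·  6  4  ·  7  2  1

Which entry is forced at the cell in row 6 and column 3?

Row 1, column 2: row 1 has {1, 4, 6} and column 2 has {1, 2, 3, 5, 6}, leaving only 7.
Row 1, column 6: row 1 has {1, 4, 6, 7} and column 6 has {2, 3, 4, 6, 7}, leaving only 5.
Row 1, column 5: row 1 has {1, 4, 5, 6, 7} and column 5 has {2, 4, 6, 7}, leaving only 3.
Row 1, column 3: row 1 has {1, 3, 4, 5, 6, 7} and column 3 has {4, 5, 6}, leaving only 2.
Row 2, column 6: row 2 has {2, 3, 4, 5, 6} and column 6 has {2, 3, 4, 5, 6, 7}, leaving only 1.
Row 2, column 7: row 2 has {1, 2, 3, 4, 5, 6} and column 7 has {1, 2, 3, 4, 5, 6}, leaving only 7.
Row 3, column 3: row 3 has {1, 2, 4, 5, 6, 7} and column 3 has {2, 4, 5, 6}, leaving only 3.
Row 4, column 2: row 4 has {2, 3, 5, 6, 7} and column 2 has {1, 2, 3, 5, 6, 7}, leaving only 4.
Row 4, column 3: row 4 has {2, 3, 4, 5, 6, 7} and column 3 has {2, 3, 4, 5, 6}, leaving only 1.
Row 6 already has {2, 3, 5, 6} and column 3 already has {1, 2, 3, 4, 5, 6}, so row 6, column 3 must be 7.

7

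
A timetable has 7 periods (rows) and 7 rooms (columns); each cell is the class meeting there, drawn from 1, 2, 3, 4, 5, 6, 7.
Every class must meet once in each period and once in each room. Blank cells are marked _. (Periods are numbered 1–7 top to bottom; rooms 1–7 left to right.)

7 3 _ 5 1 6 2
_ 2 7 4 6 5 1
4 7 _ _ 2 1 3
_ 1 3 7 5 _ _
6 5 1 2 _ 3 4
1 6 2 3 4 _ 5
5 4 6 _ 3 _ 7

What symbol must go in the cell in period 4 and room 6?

Period 1, room 3: period 1 has {1, 2, 3, 5, 6, 7} and room 3 has {1, 2, 3, 6, 7}, leaving only 4.
Period 2, room 1: period 2 has {1, 2, 4, 5, 6, 7} and room 1 has {1, 4, 5, 6, 7}, leaving only 3.
Period 3, room 3: period 3 has {1, 2, 3, 4, 7} and room 3 has {1, 2, 3, 4, 6, 7}, leaving only 5.
Period 3, room 4: period 3 has {1, 2, 3, 4, 5, 7} and room 4 has {2, 3, 4, 5, 7}, leaving only 6.
Period 4, room 1: period 4 has {1, 3, 5, 7} and room 1 has {1, 3, 4, 5, 6, 7}, leaving only 2.
Period 4 already has {1, 2, 3, 5, 7} and room 6 already has {1, 3, 5, 6}, so period 4, room 6 must be 4.

4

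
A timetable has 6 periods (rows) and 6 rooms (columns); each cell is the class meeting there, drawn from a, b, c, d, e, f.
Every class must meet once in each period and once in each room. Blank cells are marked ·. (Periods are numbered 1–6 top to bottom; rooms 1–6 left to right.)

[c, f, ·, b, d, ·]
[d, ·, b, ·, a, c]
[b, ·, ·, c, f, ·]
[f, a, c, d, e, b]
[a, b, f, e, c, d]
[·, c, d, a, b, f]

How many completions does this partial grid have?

Period 1, room 3: eliminating its period and room leaves {a, e}.
Period 1, room 6: eliminating its period and room leaves {a, e}.
Period 2, room 2: eliminating its period and room leaves {e}.
Period 2, room 4: eliminating its period and room leaves {f}.
Period 3, room 2: eliminating its period and room leaves {d, e}.
Period 3, room 3: eliminating its period and room leaves {a, e}.
Period 3, room 6: eliminating its period and room leaves {a, e}.
Period 6, room 1: eliminating its period and room leaves {e}.
Enumerating the assignments across these blanks that avoid any period or room repeat gives 2 completions.

2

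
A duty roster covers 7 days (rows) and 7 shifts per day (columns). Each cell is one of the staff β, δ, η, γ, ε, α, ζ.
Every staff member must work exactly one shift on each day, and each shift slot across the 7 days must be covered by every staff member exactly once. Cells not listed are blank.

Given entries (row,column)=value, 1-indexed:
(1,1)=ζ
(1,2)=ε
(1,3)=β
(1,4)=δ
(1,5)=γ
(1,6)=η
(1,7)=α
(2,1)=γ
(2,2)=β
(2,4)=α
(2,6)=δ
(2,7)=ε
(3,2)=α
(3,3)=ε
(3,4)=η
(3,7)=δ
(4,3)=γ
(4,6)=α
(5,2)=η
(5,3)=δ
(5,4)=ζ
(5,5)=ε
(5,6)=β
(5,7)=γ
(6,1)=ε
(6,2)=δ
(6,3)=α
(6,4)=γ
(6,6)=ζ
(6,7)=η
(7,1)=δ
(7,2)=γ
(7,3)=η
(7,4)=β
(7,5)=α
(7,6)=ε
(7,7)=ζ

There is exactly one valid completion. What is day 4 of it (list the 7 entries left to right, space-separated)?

η ζ γ ε δ α β

Day 4, shift 2: day 4 has {γ, α} and shift 2 has {β, δ, η, γ, ε, α}, leaving only ζ.
Day 4, shift 4: day 4 has {γ, α, ζ} and shift 4 has {β, δ, η, γ, α, ζ}, leaving only ε.
Day 4, shift 7: day 4 has {γ, ε, α, ζ} and shift 7 has {δ, η, γ, ε, α, ζ}, leaving only β.
Day 4, shift 1: day 4 has {β, γ, ε, α, ζ} and shift 1 has {δ, γ, ε, ζ}, leaving only η.
Day 4, shift 5: day 4 has {β, η, γ, ε, α, ζ} and shift 5 has {γ, ε, α}, leaving only δ.
So day 4 reads: η ζ γ ε δ α β.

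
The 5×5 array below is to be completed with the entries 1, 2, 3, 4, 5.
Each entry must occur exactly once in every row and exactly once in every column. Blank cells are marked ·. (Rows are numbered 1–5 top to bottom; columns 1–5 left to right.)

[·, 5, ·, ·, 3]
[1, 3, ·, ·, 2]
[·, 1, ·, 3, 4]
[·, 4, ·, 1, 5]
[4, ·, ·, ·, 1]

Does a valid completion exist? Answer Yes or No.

No

Row 1, column 1: row 1 has {3, 5} and column 1 has {1, 4}, so it must be 2.
Row 1, column 4: row 1 has {2, 3, 5} and column 4 has {1, 3}, so it must be 4.
Row 1, column 3: row 1 has {2, 3, 4, 5} and column 3 has {}, so it must be 1.
Row 2, column 4: row 2 has {1, 2, 3} and column 4 has {1, 3, 4}, so it must be 5.
Row 2, column 3: row 2 has {1, 2, 3, 5} and column 3 has {1}, so it must be 4.
Row 3, column 1: row 3 has {1, 3, 4} and column 1 has {1, 2, 4}, so it must be 5.
Row 3, column 3: row 3 has {1, 3, 4, 5} and column 3 has {1, 4}, so it must be 2.
Row 4, column 1: row 4 has {1, 4, 5} and column 1 has {1, 2, 4, 5}, so it must be 3.
Now row 4, column 3: row 4 together with column 3 already contain {1, 2, 3, 4, 5} — every symbol — so nothing can go there. The grid has no valid completion.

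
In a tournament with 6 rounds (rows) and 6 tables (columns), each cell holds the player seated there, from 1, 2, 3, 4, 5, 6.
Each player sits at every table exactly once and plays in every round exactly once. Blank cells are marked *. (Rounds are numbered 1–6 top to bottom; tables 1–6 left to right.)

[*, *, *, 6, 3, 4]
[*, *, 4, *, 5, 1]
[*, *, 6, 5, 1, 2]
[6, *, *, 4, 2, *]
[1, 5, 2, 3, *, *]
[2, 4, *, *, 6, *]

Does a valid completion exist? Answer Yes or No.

No round or table among the givens repeats a symbol, and propagating forced cells runs into no contradiction.
One valid completion exists (for instance, 5 2 1 6 3 4 / 3 6 4 2 5 1 / 4 3 6 5 1 2 / 6 1 5 4 2 3 / 1 5 2 3 4 6 / 2 4 3 1 6 5).

Yes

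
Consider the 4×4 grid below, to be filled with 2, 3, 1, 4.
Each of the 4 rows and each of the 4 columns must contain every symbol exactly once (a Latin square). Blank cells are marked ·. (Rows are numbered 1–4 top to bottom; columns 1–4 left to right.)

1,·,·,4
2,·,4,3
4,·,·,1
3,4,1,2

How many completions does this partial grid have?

2

Row 1, column 2: eliminating its row and column leaves {2, 3}.
Row 1, column 3: eliminating its row and column leaves {2, 3}.
Row 2, column 2: eliminating its row and column leaves {1}.
Row 3, column 2: eliminating its row and column leaves {2, 3}.
Row 3, column 3: eliminating its row and column leaves {2, 3}.
Enumerating the assignments across these blanks that avoid any row or column repeat gives 2 completions.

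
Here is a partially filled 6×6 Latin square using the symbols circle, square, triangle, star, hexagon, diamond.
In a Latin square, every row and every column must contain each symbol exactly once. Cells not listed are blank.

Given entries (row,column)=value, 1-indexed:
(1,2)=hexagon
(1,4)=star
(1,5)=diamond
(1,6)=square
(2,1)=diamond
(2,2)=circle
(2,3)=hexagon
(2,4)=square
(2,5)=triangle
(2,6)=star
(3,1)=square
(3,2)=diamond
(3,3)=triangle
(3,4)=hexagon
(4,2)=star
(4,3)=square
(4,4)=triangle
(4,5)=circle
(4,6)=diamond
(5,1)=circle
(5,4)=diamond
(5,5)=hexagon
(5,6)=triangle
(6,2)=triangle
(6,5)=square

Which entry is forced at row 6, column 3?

Row 1, column 1: row 1 has {square, star, hexagon, diamond} and column 1 has {circle, square, diamond}, leaving only triangle.
Row 1, column 3: row 1 has {square, triangle, star, hexagon, diamond} and column 3 has {square, triangle, hexagon}, leaving only circle.
Row 3, column 5: row 3 has {square, triangle, hexagon, diamond} and column 5 has {circle, square, triangle, hexagon, diamond}, leaving only star.
Row 3, column 6: row 3 has {square, triangle, star, hexagon, diamond} and column 6 has {square, triangle, star, diamond}, leaving only circle.
Row 4, column 1: row 4 has {circle, square, triangle, star, diamond} and column 1 has {circle, square, triangle, diamond}, leaving only hexagon.
Row 5, column 2: row 5 has {circle, triangle, hexagon, diamond} and column 2 has {circle, triangle, star, hexagon, diamond}, leaving only square.
Row 5, column 3: row 5 has {circle, square, triangle, hexagon, diamond} and column 3 has {circle, square, triangle, hexagon}, leaving only star.
Row 6 already has {square, triangle} and column 3 already has {circle, square, triangle, star, hexagon}, so row 6, column 3 must be diamond.

diamond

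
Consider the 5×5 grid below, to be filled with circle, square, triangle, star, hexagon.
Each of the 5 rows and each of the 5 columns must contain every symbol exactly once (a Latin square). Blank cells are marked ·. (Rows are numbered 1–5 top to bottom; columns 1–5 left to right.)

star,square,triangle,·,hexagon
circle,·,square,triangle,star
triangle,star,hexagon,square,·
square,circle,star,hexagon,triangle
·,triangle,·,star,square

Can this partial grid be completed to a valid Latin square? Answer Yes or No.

No row or column among the givens repeats a symbol, and propagating forced cells runs into no contradiction.
One valid completion exists (for instance, star square triangle circle hexagon / circle hexagon square triangle star / triangle star hexagon square circle / square circle star hexagon triangle / hexagon triangle circle star square).

Yes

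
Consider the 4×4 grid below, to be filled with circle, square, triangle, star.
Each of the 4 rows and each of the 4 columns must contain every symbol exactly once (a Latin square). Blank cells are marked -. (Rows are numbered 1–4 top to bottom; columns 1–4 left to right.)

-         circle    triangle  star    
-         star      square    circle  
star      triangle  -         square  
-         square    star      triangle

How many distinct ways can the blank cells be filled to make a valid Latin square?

Row 1, column 1: eliminating its row and column leaves {square}.
Row 2, column 1: eliminating its row and column leaves {triangle}.
Row 3, column 3: eliminating its row and column leaves {circle}.
Row 4, column 1: eliminating its row and column leaves {circle}.
Only one assignment across all blanks avoids any row or column repeat, giving 1 completion.

1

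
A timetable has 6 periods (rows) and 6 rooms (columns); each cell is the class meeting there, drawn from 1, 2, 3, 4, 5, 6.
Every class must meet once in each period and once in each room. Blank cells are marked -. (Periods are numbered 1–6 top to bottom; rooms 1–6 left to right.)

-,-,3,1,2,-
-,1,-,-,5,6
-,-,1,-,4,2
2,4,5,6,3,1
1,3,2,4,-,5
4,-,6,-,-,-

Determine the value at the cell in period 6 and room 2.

Period 1, room 6: period 1 has {1, 2, 3} and room 6 has {1, 2, 5, 6}, leaving only 4.
Period 2, room 1: period 2 has {1, 5, 6} and room 1 has {1, 2, 4}, leaving only 3.
Period 2, room 3: period 2 has {1, 3, 5, 6} and room 3 has {1, 2, 3, 5, 6}, leaving only 4.
Period 2, room 4: period 2 has {1, 3, 4, 5, 6} and room 4 has {1, 4, 6}, leaving only 2.
Period 5, room 5: period 5 has {1, 2, 3, 4, 5} and room 5 has {2, 3, 4, 5}, leaving only 6.
Period 6, room 5: period 6 has {4, 6} and room 5 has {2, 3, 4, 5, 6}, leaving only 1.
Period 6, room 6: period 6 has {1, 4, 6} and room 6 has {1, 2, 4, 5, 6}, leaving only 3.
Period 6, room 4: period 6 has {1, 3, 4, 6} and room 4 has {1, 2, 4, 6}, leaving only 5.
Period 6 already has {1, 3, 4, 5, 6} and room 2 already has {1, 3, 4}, so period 6, room 2 must be 2.

2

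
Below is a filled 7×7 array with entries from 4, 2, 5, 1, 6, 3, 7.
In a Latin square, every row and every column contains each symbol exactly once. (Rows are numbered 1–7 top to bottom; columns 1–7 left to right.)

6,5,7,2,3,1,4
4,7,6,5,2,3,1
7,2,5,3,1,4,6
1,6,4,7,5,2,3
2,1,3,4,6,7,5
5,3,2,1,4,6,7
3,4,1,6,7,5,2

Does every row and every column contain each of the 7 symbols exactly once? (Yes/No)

Each row is a permutation of the 7 symbols, and so is each column.

Yes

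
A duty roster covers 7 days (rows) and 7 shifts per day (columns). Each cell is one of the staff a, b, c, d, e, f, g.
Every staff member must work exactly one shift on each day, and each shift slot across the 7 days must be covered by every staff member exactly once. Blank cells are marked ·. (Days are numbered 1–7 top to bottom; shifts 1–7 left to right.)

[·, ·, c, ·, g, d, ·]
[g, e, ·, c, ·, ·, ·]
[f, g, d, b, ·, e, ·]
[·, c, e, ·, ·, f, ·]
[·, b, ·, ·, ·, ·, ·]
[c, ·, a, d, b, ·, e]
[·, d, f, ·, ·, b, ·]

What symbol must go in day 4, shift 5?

d

Day 2, shift 3: day 2 has {c, e, g} and shift 3 has {a, c, d, e, f}, leaving only b.
Day 2, shift 6: day 2 has {b, c, e, g} and shift 6 has {b, d, e, f}, leaving only a.
Day 5, shift 3: day 5 has {b} and shift 3 has {a, b, c, d, e, f}, leaving only g.
Day 5, shift 6: day 5 has {b, g} and shift 6 has {a, b, d, e, f}, leaving only c.
Day 6, shift 2: day 6 has {a, b, c, d, e} and shift 2 has {b, c, d, e, g}, leaving only f.
Day 1, shift 2: day 1 has {c, d, g} and shift 2 has {b, c, d, e, f, g}, leaving only a.
Day 6, shift 6: day 6 has {a, b, c, d, e, f} and shift 6 has {a, b, c, d, e, f}, leaving only g.
Day 4, shift 5 is narrowed to {a, d}.
If it were a, then day 7, shift 4 would be left with no valid symbol.
So day 4, shift 5 must be d.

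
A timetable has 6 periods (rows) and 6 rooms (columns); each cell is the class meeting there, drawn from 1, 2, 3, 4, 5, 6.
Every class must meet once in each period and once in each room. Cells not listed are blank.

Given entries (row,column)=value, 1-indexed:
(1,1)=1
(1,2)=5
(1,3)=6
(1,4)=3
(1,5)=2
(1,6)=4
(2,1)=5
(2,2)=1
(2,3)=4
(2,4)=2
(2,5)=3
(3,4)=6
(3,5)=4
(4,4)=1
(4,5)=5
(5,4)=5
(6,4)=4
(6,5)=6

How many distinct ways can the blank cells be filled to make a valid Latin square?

16

Period 2, room 6: eliminating its period and room leaves {6}.
Period 3, room 1: eliminating its period and room leaves {2, 3}.
Period 3, room 2: eliminating its period and room leaves {2, 3}.
Period 3, room 3: eliminating its period and room leaves {1, 2, 3, 5}.
Period 3, room 6: eliminating its period and room leaves {1, 2, 3, 5}.
Period 4, room 1: eliminating its period and room leaves {2, 3, 4, 6}.
Period 4, room 2: eliminating its period and room leaves {2, 3, 4, 6}.
Period 4, room 3: eliminating its period and room leaves {2, 3}.
Period 4, room 6: eliminating its period and room leaves {2, 3, 6}.
Period 5, room 1: eliminating its period and room leaves {2, 3, 4, 6}.
Period 5, room 2: eliminating its period and room leaves {2, 3, 4, 6}.
Period 5, room 3: eliminating its period and room leaves {1, 2, 3}.
Period 5, room 5: eliminating its period and room leaves {1}.
Period 5, room 6: eliminating its period and room leaves {1, 2, 3, 6}.
Period 6, room 1: eliminating its period and room leaves {2, 3}.
Period 6, room 2: eliminating its period and room leaves {2, 3}.
Period 6, room 3: eliminating its period and room leaves {1, 2, 3, 5}.
Period 6, room 6: eliminating its period and room leaves {1, 2, 3, 5}.
Enumerating the assignments across these blanks that avoid any period or room repeat gives 16 completions.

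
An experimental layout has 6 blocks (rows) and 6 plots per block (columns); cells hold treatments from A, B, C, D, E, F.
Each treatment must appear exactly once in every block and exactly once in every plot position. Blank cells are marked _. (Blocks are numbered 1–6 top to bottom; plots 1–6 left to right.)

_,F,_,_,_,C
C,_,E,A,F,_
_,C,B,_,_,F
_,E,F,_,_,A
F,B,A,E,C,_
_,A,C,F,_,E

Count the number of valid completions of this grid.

4

Block 1, plot 1: eliminating its block and plot leaves {A, B, D, E}.
Block 1, plot 3: eliminating its block and plot leaves {D}.
Block 1, plot 4: eliminating its block and plot leaves {B, D}.
Block 1, plot 5: eliminating its block and plot leaves {A, B, D, E}.
Block 2, plot 2: eliminating its block and plot leaves {D}.
Block 2, plot 6: eliminating its block and plot leaves {B, D}.
Block 3, plot 1: eliminating its block and plot leaves {A, D, E}.
Block 3, plot 4: eliminating its block and plot leaves {D}.
Block 3, plot 5: eliminating its block and plot leaves {A, D, E}.
Block 4, plot 1: eliminating its block and plot leaves {B, D}.
Block 4, plot 4: eliminating its block and plot leaves {B, C, D}.
Block 4, plot 5: eliminating its block and plot leaves {B, D}.
Block 5, plot 6: eliminating its block and plot leaves {D}.
Block 6, plot 1: eliminating its block and plot leaves {B, D}.
Block 6, plot 5: eliminating its block and plot leaves {B, D}.
Enumerating the assignments across these blanks that avoid any block or plot repeat gives 4 completions.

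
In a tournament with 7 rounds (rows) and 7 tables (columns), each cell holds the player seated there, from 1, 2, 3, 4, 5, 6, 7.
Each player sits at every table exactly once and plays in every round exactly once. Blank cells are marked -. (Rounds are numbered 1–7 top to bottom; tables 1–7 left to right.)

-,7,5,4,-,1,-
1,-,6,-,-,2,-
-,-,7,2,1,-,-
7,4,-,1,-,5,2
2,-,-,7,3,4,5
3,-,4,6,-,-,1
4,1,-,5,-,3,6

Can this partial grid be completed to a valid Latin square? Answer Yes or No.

Yes

No round or table among the givens repeats a symbol, and propagating forced cells runs into no contradiction.
One valid completion exists (for instance, 6 7 5 4 2 1 3 / 1 5 6 3 4 2 7 / 5 3 7 2 1 6 4 / 7 4 3 1 6 5 2 / 2 6 1 7 3 4 5 / 3 2 4 6 5 7 1 / 4 1 2 5 7 3 6).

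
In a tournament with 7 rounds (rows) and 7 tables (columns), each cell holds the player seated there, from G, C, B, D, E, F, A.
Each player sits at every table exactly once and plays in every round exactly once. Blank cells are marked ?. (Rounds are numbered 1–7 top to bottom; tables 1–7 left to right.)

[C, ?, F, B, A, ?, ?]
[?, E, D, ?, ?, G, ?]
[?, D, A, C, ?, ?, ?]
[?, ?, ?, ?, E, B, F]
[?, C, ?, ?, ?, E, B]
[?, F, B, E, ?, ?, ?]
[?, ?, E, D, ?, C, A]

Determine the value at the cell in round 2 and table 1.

Round 1, table 2: round 1 has {C, B, F, A} and table 2 has {C, D, E, F}, leaving only G.
Round 1, table 6: round 1 has {G, C, B, F, A} and table 6 has {G, C, B, E}, leaving only D.
Round 1, table 7: round 1 has {G, C, B, D, F, A} and table 7 has {B, F, A}, leaving only E.
Round 2, table 7: round 2 has {G, D, E} and table 7 has {B, E, F, A}, leaving only C.
Round 3, table 6: round 3 has {C, D, A} and table 6 has {G, C, B, D, E}, leaving only F.
Round 3, table 7: round 3 has {C, D, F, A} and table 7 has {C, B, E, F, A}, leaving only G.
Round 3, table 5: round 3 has {G, C, D, F, A} and table 5 has {E, A}, leaving only B.
Round 2, table 5: round 2 has {G, C, D, E} and table 5 has {B, E, A}, leaving only F.
Round 2, table 4: round 2 has {G, C, D, E, F} and table 4 has {C, B, D, E}, leaving only A.
Round 2 already has {G, C, D, E, F, A} and table 1 already has {C}, so round 2, table 1 must be B.

B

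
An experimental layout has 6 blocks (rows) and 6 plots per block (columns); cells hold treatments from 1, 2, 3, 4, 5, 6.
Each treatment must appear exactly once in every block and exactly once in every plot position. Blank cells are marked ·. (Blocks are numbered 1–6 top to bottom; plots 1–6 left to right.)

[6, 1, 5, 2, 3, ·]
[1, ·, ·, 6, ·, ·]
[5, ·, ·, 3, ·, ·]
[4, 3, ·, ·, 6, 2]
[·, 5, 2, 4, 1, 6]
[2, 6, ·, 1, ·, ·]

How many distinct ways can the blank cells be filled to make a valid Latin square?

3

Block 1, plot 6: eliminating its block and plot leaves {4}.
Block 2, plot 2: eliminating its block and plot leaves {2, 4}.
Block 2, plot 3: eliminating its block and plot leaves {3, 4}.
Block 2, plot 5: eliminating its block and plot leaves {2, 4, 5}.
Block 2, plot 6: eliminating its block and plot leaves {3, 4, 5}.
Block 3, plot 2: eliminating its block and plot leaves {2, 4}.
Block 3, plot 3: eliminating its block and plot leaves {1, 4, 6}.
Block 3, plot 5: eliminating its block and plot leaves {2, 4}.
Block 3, plot 6: eliminating its block and plot leaves {1, 4}.
Block 4, plot 3: eliminating its block and plot leaves {1}.
Block 4, plot 4: eliminating its block and plot leaves {5}.
Block 5, plot 1: eliminating its block and plot leaves {3}.
Block 6, plot 3: eliminating its block and plot leaves {3, 4}.
Block 6, plot 5: eliminating its block and plot leaves {4, 5}.
Block 6, plot 6: eliminating its block and plot leaves {3, 4, 5}.
Enumerating the assignments across these blanks that avoid any block or plot repeat gives 3 completions.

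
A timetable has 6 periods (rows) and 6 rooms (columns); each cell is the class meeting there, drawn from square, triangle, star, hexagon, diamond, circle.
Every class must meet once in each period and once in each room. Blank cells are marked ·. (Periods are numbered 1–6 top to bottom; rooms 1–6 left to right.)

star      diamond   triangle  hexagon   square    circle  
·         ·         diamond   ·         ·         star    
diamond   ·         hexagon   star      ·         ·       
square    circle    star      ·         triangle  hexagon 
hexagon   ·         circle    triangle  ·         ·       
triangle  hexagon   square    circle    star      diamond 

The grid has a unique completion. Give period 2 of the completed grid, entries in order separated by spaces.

circle triangle diamond square hexagon star

Period 2, room 1: period 2 has {star, diamond} and room 1 has {square, triangle, star, hexagon, diamond}, leaving only circle.
Period 2, room 4: period 2 has {star, diamond, circle} and room 4 has {triangle, star, hexagon, circle}, leaving only square.
Period 2, room 2: period 2 has {square, star, diamond, circle} and room 2 has {hexagon, diamond, circle}, leaving only triangle.
Period 2, room 5: period 2 has {square, triangle, star, diamond, circle} and room 5 has {square, triangle, star}, leaving only hexagon.
So period 2 reads: circle triangle diamond square hexagon star.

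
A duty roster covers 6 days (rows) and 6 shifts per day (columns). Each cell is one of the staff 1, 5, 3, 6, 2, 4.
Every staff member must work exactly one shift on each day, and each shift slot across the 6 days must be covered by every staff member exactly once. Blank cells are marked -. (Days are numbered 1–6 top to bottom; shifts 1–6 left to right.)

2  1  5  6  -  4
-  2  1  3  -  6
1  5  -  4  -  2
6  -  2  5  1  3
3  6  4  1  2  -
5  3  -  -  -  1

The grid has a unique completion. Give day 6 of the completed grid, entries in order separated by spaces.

5 3 6 2 4 1

Day 6, shift 3: day 6 has {1, 5, 3} and shift 3 has {1, 5, 2, 4}, leaving only 6.
Day 6, shift 4: day 6 has {1, 5, 3, 6} and shift 4 has {1, 5, 3, 6, 4}, leaving only 2.
Day 6, shift 5: day 6 has {1, 5, 3, 6, 2} and shift 5 has {1, 2}, leaving only 4.
So day 6 reads: 5 3 6 2 4 1.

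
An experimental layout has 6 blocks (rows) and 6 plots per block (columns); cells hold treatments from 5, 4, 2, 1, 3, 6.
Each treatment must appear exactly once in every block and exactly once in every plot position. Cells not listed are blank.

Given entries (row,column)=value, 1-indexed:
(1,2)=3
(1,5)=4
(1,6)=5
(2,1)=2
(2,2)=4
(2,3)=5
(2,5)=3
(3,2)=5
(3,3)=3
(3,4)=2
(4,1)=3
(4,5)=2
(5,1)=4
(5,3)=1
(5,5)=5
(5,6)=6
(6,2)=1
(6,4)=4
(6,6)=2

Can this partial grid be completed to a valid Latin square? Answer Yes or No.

No

Block 2, plot 6: block 2 has {5, 4, 2, 3} and plot 6 has {5, 2, 6}, so it must be 1.
Block 2, plot 4: block 2 has {5, 4, 2, 1, 3} and plot 4 has {4, 2}, so it must be 6.
Block 1, plot 4: block 1 has {5, 4, 3} and plot 4 has {4, 2, 6}, so it must be 1.
Block 1, plot 1: block 1 has {5, 4, 1, 3} and plot 1 has {4, 2, 3}, so it must be 6.
Block 1, plot 3: block 1 has {5, 4, 1, 3, 6} and plot 3 has {5, 1, 3}, so it must be 2.
Block 3, plot 1: block 3 has {5, 2, 3} and plot 1 has {4, 2, 3, 6}, so it must be 1.
Block 3, plot 5: block 3 has {5, 2, 1, 3} and plot 5 has {5, 4, 2, 3}, so it must be 6.
Now block 6, plot 5: block 6 together with plot 5 already contain {5, 4, 2, 1, 3, 6} — every symbol — so nothing can go there. The grid has no valid completion.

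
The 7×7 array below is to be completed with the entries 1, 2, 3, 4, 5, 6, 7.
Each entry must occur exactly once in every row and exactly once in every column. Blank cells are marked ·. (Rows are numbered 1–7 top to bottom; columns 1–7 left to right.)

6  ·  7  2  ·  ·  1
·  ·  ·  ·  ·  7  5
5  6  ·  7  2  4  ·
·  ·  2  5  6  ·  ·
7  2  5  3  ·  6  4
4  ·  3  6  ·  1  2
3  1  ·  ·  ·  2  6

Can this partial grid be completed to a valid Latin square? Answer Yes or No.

Row 3, column 3: row 3 has {2, 4, 5, 6, 7} and column 3 has {2, 3, 5, 7}, so it must be 1.
Row 3, column 7: row 3 has {1, 2, 4, 5, 6, 7} and column 7 has {1, 2, 4, 5, 6}, so it must be 3.
Row 4, column 1: row 4 has {2, 5, 6} and column 1 has {3, 4, 5, 6, 7}, so it must be 1.
Row 2, column 1: row 2 has {5, 7} and column 1 has {1, 3, 4, 5, 6, 7}, so it must be 2.
Row 4, column 6: row 4 has {1, 2, 5, 6} and column 6 has {1, 2, 4, 6, 7}, so it must be 3.
Row 1, column 6: row 1 has {1, 2, 6, 7} and column 6 has {1, 2, 3, 4, 6, 7}, so it must be 5.
Row 4, column 7: row 4 has {1, 2, 3, 5, 6} and column 7 has {1, 2, 3, 4, 5, 6}, so it must be 7.
Row 4, column 2: row 4 has {1, 2, 3, 5, 6, 7} and column 2 has {1, 2, 6}, so it must be 4.
Row 1, column 2: row 1 has {1, 2, 5, 6, 7} and column 2 has {1, 2, 4, 6}, so it must be 3.
Now row 2, column 2: row 2 together with column 2 already contain {1, 2, 3, 4, 5, 6, 7} — every symbol — so nothing can go there. The grid has no valid completion.

No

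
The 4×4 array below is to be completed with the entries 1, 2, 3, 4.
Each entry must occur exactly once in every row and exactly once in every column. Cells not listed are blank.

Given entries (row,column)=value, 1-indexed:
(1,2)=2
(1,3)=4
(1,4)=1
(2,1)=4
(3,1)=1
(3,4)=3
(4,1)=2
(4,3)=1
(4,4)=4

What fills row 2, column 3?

3

Row 1, column 1: row 1 has {1, 2, 4} and column 1 has {1, 2, 4}, leaving only 3.
Row 2, column 4: row 2 has {4} and column 4 has {1, 3, 4}, leaving only 2.
Row 2 already has {2, 4} and column 3 already has {1, 4}, so row 2, column 3 must be 3.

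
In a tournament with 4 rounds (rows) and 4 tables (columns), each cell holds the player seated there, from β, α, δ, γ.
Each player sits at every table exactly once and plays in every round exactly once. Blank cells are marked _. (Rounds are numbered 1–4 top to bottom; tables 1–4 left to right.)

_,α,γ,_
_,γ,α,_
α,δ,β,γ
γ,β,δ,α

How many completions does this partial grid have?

2

Round 1, table 1: eliminating its round and table leaves {β, δ}.
Round 1, table 4: eliminating its round and table leaves {β, δ}.
Round 2, table 1: eliminating its round and table leaves {β, δ}.
Round 2, table 4: eliminating its round and table leaves {β, δ}.
Enumerating the assignments across these blanks that avoid any round or table repeat gives 2 completions.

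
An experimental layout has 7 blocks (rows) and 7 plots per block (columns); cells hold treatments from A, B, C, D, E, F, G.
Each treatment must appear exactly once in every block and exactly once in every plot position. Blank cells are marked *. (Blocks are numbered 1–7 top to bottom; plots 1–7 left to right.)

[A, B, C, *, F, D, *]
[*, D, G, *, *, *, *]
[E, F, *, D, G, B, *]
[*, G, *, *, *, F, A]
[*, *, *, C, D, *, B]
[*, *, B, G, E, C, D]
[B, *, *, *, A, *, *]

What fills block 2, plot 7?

Block 1, plot 4: block 1 has {A, B, C, D, F} and plot 4 has {C, D, G}, leaving only E.
Block 1, plot 7: block 1 has {A, B, C, D, E, F} and plot 7 has {A, B, D}, leaving only G.
Block 3, plot 3: block 3 has {B, D, E, F, G} and plot 3 has {B, C, G}, leaving only A.
Block 3, plot 7: block 3 has {A, B, D, E, F, G} and plot 7 has {A, B, D, G}, leaving only C.
Block 4, plot 4: block 4 has {A, F, G} and plot 4 has {C, D, E, G}, leaving only B.
Block 4, plot 5: block 4 has {A, B, F, G} and plot 5 has {A, D, E, F, G}, leaving only C.
Block 2, plot 5: block 2 has {D, G} and plot 5 has {A, C, D, E, F, G}, leaving only B.
Block 4, plot 1: block 4 has {A, B, C, F, G} and plot 1 has {A, B, E}, leaving only D.
Block 4, plot 3: block 4 has {A, B, C, D, F, G} and plot 3 has {A, B, C, G}, leaving only E.
Block 5, plot 3: block 5 has {B, C, D} and plot 3 has {A, B, C, E, G}, leaving only F.
Block 5, plot 1: block 5 has {B, C, D, F} and plot 1 has {A, B, D, E}, leaving only G.
Block 6, plot 1: block 6 has {B, C, D, E, G} and plot 1 has {A, B, D, E, G}, leaving only F.
Block 2, plot 1: block 2 has {B, D, G} and plot 1 has {A, B, D, E, F, G}, leaving only C.
Block 6, plot 2: block 6 has {B, C, D, E, F, G} and plot 2 has {B, D, F, G}, leaving only A.
Block 5, plot 2: block 5 has {B, C, D, F, G} and plot 2 has {A, B, D, F, G}, leaving only E.
Block 5, plot 6: block 5 has {B, C, D, E, F, G} and plot 6 has {B, C, D, F}, leaving only A.
Block 2, plot 6: block 2 has {B, C, D, G} and plot 6 has {A, B, C, D, F}, leaving only E.
Block 2 already has {B, C, D, E, G} and plot 7 already has {A, B, C, D, G}, so block 2, plot 7 must be F.

F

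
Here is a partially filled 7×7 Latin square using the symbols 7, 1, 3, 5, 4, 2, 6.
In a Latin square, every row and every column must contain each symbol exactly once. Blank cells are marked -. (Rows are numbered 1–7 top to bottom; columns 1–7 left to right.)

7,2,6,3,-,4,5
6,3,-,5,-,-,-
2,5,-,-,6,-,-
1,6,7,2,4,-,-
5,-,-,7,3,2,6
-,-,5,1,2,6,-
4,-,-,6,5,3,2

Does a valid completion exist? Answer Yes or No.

Yes

No row or column among the givens repeats a symbol, and propagating forced cells runs into no contradiction.
One valid completion exists (for instance, 7 2 6 3 1 4 5 / 6 3 2 5 7 1 4 / 2 5 3 4 6 7 1 / 1 6 7 2 4 5 3 / 5 1 4 7 3 2 6 / 3 4 5 1 2 6 7 / 4 7 1 6 5 3 2).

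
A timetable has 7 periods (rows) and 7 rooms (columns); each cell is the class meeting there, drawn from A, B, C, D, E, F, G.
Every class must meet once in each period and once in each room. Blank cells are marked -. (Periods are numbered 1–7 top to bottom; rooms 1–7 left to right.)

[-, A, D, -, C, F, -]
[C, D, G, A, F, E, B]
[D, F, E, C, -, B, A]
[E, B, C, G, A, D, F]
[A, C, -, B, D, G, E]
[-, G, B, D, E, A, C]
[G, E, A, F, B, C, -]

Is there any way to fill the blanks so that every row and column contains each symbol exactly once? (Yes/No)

No period or room among the givens repeats a symbol, and propagating forced cells runs into no contradiction.
One valid completion exists (for instance, B A D E C F G / C D G A F E B / D F E C G B A / E B C G A D F / A C F B D G E / F G B D E A C / G E A F B C D).

Yes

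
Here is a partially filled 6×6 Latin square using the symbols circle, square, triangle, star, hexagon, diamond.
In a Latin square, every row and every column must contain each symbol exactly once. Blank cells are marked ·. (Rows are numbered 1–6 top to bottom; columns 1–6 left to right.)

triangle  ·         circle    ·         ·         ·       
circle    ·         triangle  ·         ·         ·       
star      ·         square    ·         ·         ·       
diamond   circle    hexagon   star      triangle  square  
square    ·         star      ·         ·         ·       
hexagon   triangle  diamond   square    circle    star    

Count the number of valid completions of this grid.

Row 1, column 2: eliminating its row and column leaves {square, star, hexagon, diamond}.
Row 1, column 4: eliminating its row and column leaves {hexagon, diamond}.
Row 1, column 5: eliminating its row and column leaves {square, star, hexagon, diamond}.
Row 1, column 6: eliminating its row and column leaves {hexagon, diamond}.
Row 2, column 2: eliminating its row and column leaves {square, star, hexagon, diamond}.
Row 2, column 4: eliminating its row and column leaves {hexagon, diamond}.
Row 2, column 5: eliminating its row and column leaves {square, star, hexagon, diamond}.
Row 2, column 6: eliminating its row and column leaves {hexagon, diamond}.
Row 3, column 2: eliminating its row and column leaves {hexagon, diamond}.
Row 3, column 4: eliminating its row and column leaves {circle, triangle, hexagon, diamond}.
Row 3, column 5: eliminating its row and column leaves {hexagon, diamond}.
Row 3, column 6: eliminating its row and column leaves {circle, triangle, hexagon, diamond}.
Row 5, column 2: eliminating its row and column leaves {hexagon, diamond}.
Row 5, column 4: eliminating its row and column leaves {circle, triangle, hexagon, diamond}.
Row 5, column 5: eliminating its row and column leaves {hexagon, diamond}.
Row 5, column 6: eliminating its row and column leaves {circle, triangle, hexagon, diamond}.
Enumerating the assignments across these blanks that avoid any row or column repeat gives 16 completions.

16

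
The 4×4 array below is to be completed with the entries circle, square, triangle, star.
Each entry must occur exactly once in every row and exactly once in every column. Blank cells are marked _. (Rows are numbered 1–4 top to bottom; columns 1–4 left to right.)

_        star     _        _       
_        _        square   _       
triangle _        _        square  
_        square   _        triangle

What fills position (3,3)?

star

Row 1, column 4: row 1 has {star} and column 4 has {square, triangle}, leaving only circle.
Row 1, column 1: row 1 has {circle, star} and column 1 has {triangle}, leaving only square.
Row 1, column 3: row 1 has {circle, square, star} and column 3 has {square}, leaving only triangle.
Row 2, column 4: row 2 has {square} and column 4 has {circle, square, triangle}, leaving only star.
Row 2, column 1: row 2 has {square, star} and column 1 has {square, triangle}, leaving only circle.
Row 2, column 2: row 2 has {circle, square, star} and column 2 has {square, star}, leaving only triangle.
Row 3, column 2: row 3 has {square, triangle} and column 2 has {square, triangle, star}, leaving only circle.
Row 3 already has {circle, square, triangle} and column 3 already has {square, triangle}, so row 3, column 3 must be star.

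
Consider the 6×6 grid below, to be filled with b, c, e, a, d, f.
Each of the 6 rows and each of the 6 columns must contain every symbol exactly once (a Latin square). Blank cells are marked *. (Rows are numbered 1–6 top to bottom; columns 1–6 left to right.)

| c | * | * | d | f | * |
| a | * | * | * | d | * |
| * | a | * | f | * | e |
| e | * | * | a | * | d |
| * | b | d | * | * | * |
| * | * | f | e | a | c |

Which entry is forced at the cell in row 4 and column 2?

Row 1, column 2: row 1 has {c, d, f} and column 2 has {b, a}, leaving only e.
Row 5, column 1: row 5 has {b, d} and column 1 has {c, e, a}, leaving only f.
Row 5, column 4: row 5 has {b, d, f} and column 4 has {e, a, d, f}, leaving only c.
Row 2, column 4: row 2 has {a, d} and column 4 has {c, e, a, d, f}, leaving only b.
Row 2, column 6: row 2 has {b, a, d} and column 6 has {c, e, d}, leaving only f.
Row 2, column 2: row 2 has {b, a, d, f} and column 2 has {b, e, a}, leaving only c.
Row 4 already has {e, a, d} and column 2 already has {b, c, e, a}, so row 4, column 2 must be f.

f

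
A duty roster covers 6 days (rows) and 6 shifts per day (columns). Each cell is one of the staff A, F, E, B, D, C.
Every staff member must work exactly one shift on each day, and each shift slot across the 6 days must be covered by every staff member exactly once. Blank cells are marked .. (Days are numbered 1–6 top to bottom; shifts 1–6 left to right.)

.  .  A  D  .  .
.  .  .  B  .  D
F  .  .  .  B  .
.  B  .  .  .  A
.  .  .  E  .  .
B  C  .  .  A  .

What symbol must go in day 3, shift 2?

D

Day 6, shift 4: day 6 has {A, B, C} and shift 4 has {E, B, D}, leaving only F.
Day 4, shift 4: day 4 has {A, B} and shift 4 has {F, E, B, D}, leaving only C.
Day 3, shift 4: day 3 has {F, B} and shift 4 has {F, E, B, D, C}, leaving only A.
Day 6, shift 6: day 6 has {A, F, B, C} and shift 6 has {A, D}, leaving only E.
Day 3, shift 6: day 3 has {A, F, B} and shift 6 has {A, E, D}, leaving only C.
Day 6, shift 3: day 6 has {A, F, E, B, C} and shift 3 has {A}, leaving only D.
Day 3, shift 3: day 3 has {A, F, B, C} and shift 3 has {A, D}, leaving only E.
Day 3 already has {A, F, E, B, C} and shift 2 already has {B, C}, so day 3, shift 2 must be D.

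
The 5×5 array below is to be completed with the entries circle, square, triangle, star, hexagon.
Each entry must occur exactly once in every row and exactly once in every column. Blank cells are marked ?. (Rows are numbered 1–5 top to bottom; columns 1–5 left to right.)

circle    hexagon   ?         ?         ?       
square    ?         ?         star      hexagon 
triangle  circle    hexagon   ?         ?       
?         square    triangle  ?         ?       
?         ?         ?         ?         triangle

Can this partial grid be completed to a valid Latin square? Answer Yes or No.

No row or column among the givens repeats a symbol, and propagating forced cells runs into no contradiction.
One valid completion exists (for instance, circle hexagon star triangle square / square triangle circle star hexagon / triangle circle hexagon square star / star square triangle hexagon circle / hexagon star square circle triangle).

Yes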